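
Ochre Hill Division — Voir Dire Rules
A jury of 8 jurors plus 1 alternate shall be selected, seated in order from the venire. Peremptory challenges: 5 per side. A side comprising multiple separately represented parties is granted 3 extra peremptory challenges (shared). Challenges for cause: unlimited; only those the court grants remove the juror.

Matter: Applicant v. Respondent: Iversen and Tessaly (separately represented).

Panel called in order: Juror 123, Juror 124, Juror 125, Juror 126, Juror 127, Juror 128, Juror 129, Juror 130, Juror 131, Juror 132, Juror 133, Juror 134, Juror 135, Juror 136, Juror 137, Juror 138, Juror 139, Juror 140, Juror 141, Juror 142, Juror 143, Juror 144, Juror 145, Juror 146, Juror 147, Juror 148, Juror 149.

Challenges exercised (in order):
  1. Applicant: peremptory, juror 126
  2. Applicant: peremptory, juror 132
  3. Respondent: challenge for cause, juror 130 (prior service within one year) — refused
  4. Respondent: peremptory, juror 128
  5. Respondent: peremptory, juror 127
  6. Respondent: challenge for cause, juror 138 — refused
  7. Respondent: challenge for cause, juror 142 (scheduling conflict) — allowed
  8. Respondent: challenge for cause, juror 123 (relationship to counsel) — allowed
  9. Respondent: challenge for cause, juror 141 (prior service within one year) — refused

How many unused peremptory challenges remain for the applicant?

3

Applicant allotment: 5.
Applicant peremptories used: #126, #132 — 2.
Remaining: 5 − 2 = 3.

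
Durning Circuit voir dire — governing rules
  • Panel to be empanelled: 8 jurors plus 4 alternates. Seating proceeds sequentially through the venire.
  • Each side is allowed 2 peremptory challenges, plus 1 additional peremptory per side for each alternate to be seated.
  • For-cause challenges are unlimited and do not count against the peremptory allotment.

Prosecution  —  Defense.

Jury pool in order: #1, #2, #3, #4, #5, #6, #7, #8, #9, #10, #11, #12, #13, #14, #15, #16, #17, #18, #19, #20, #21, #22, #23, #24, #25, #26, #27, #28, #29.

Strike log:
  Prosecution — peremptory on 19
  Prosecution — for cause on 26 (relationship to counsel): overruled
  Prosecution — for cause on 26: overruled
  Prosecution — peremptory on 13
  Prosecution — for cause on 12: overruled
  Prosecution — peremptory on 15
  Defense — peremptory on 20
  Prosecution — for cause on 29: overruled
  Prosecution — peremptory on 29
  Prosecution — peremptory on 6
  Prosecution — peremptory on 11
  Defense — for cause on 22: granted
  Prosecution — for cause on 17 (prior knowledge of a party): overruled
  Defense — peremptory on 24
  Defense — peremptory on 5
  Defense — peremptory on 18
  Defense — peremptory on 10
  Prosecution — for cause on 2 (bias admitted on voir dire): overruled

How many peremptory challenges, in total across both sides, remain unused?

Prosecution allotment: 2 base + 1 × 4 alternates = 6. Defense allotment: 2 base + 1 × 4 alternates = 6.
Prosecution peremptories used: #19, #13, #15, #29, #6, #11 — 6 (for-cause on #26, #26, #12, #29, #17, #2 don't count).
Defense peremptories used: #20, #24, #5, #18, #10 — 5 (the for-cause on #22 doesn't count).
Remaining: (6 − 6) + (6 − 5) = 1.

1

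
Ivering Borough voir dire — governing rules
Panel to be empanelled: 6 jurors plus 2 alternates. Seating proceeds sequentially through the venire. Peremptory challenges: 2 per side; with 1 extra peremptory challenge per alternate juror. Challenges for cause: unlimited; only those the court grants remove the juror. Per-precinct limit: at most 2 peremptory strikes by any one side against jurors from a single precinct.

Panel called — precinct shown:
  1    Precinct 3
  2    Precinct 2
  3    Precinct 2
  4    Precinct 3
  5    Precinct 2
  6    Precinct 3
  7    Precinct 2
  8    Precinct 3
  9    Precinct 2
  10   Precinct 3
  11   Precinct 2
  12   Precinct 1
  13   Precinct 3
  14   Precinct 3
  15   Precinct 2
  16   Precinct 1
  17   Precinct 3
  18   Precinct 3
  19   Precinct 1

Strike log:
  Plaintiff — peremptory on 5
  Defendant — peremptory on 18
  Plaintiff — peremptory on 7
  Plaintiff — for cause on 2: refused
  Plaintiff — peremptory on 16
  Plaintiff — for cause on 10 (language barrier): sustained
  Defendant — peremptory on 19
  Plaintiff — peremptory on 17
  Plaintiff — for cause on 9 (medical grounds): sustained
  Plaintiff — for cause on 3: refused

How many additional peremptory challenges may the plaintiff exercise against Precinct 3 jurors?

Plaintiff peremptories so far: #5, #7, #16, #17 — 4 of 4 used, 0 left overall.
Against Precinct 3: #17 — 1 used; per-precinct cap 2 leaves 1.
Binding limit: min(0, 1) = 0.

0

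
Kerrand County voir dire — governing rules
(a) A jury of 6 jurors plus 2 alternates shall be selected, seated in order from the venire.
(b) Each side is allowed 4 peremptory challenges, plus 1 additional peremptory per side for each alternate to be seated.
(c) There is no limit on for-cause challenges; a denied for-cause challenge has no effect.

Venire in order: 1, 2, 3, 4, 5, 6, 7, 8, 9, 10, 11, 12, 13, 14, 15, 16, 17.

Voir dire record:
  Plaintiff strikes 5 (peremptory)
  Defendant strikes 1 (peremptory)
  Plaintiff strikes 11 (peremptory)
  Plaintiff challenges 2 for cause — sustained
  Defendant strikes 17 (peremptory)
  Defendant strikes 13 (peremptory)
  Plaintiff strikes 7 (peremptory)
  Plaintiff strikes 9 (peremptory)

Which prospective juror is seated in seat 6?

Removed: #1, #2, #5, #7, #9, #11, #13, #17.
Seating in order: seats 1–6 → #3, #4, #6, #8, #10, #12; alternates → #14, #15.
So seat 6 is #12.

12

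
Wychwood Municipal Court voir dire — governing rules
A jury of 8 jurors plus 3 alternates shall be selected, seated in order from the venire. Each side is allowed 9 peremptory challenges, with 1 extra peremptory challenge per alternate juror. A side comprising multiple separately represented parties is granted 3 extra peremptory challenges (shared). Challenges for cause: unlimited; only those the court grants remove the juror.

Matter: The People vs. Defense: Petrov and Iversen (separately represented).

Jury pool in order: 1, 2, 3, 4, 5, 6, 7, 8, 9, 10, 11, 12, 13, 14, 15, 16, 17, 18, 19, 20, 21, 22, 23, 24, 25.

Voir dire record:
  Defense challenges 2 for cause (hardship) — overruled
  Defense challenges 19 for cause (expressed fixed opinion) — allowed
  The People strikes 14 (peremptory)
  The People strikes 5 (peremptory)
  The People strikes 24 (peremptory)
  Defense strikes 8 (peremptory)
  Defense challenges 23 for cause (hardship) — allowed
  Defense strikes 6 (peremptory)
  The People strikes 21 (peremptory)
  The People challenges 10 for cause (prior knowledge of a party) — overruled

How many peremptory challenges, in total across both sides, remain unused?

21

The People allotment: 9 base + 1 × 3 alternates = 12. Defense allotment: 9 base + 1 × 3 alternates + 3 multi-party = 15.
The People peremptories used: #14, #5, #24, #21 — 4 (the for-cause on #10 doesn't count).
Defense peremptories used: #8, #6 — 2 (for-cause on #2, #19, #23 don't count).
Remaining: (12 − 4) + (15 − 2) = 21.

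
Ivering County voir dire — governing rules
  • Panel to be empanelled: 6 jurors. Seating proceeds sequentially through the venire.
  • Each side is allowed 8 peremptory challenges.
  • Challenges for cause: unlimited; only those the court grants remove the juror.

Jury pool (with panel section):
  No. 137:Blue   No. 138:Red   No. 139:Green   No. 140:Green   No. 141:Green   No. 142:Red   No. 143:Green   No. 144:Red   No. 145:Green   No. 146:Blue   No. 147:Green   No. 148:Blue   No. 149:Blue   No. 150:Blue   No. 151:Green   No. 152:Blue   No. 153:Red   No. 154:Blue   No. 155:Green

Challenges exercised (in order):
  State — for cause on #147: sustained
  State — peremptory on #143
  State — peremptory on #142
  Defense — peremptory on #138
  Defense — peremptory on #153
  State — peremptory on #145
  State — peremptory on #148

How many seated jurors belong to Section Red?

1

Removed: #138, #142, #143, #145, #147, #148, #153.
Seated jurors 1–6: #137, #139, #140, #141, #144, #146.
Of those, in Section Red: #144 → 1.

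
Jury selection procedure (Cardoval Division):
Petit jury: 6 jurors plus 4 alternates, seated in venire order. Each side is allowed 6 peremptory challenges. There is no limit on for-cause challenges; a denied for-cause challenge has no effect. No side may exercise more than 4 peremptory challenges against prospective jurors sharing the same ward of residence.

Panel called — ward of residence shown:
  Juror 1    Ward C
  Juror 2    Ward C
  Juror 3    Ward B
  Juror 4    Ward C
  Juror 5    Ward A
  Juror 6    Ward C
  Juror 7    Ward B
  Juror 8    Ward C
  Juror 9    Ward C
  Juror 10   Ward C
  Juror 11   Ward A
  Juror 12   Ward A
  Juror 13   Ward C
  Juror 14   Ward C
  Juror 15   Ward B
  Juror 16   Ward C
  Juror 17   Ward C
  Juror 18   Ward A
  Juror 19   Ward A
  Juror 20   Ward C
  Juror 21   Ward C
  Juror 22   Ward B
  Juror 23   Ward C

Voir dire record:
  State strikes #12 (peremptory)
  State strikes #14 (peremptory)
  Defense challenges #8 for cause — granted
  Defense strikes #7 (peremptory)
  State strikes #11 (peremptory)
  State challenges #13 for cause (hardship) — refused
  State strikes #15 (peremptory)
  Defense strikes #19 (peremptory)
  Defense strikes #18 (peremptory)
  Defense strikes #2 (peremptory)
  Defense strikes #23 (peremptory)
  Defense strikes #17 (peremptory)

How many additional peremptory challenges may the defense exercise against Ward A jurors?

0

Defense peremptories so far: #7, #19, #18, #2, #23, #17 — 6 of 6 used, 0 left overall.
Against Ward A: #19, #18 — 2 used; per-ward cap 4 leaves 2.
Binding limit: min(0, 2) = 0.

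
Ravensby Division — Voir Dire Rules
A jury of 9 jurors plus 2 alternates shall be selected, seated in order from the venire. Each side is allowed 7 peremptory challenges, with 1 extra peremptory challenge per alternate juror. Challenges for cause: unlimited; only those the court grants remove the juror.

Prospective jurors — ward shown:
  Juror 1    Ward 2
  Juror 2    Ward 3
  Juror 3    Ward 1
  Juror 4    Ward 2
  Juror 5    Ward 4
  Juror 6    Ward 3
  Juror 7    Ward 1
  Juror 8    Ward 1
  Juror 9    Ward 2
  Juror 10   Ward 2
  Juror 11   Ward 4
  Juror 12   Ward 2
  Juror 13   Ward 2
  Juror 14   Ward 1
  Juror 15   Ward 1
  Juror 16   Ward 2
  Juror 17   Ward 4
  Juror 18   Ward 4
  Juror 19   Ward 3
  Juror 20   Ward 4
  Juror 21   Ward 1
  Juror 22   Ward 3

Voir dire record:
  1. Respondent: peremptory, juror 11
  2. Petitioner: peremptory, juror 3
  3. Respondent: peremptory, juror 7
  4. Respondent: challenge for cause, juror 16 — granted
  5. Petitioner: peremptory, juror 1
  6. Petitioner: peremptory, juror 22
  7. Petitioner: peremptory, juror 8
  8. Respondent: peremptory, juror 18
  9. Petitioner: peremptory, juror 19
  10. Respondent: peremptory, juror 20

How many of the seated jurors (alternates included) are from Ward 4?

Removed: #1, #3, #7, #8, #11, #16, #18, #19, #20, #22.
Seated (11 incl. alternates): #2, #4, #5, #6, #9, #10, #12, #13, #14, #15, #17.
Of those, in Ward 4: #5, #17 → 2.

2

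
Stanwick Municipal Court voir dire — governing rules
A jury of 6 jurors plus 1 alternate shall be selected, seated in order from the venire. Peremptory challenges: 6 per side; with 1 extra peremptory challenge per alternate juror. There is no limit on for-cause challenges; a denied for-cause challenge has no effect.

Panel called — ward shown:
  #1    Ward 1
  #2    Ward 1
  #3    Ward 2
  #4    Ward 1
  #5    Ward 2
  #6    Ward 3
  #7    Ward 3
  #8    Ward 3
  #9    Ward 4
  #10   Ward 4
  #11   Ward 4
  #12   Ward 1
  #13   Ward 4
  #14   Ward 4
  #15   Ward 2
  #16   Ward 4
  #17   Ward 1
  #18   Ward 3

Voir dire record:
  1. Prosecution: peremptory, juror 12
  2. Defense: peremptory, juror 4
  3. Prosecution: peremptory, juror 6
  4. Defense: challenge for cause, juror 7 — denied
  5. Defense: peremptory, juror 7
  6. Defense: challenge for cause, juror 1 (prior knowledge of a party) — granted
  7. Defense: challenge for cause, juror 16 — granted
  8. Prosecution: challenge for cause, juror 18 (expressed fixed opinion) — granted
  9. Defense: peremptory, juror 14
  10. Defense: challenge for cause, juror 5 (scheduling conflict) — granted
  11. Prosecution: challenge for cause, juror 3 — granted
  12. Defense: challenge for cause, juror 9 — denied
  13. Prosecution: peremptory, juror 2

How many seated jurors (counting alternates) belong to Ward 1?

1

Removed: #1, #2, #3, #4, #5, #6, #7, #12, #14, #16, #18.
Seated (7 incl. alternates): #8, #9, #10, #11, #13, #15, #17.
Of those, in Ward 1: #17 → 1.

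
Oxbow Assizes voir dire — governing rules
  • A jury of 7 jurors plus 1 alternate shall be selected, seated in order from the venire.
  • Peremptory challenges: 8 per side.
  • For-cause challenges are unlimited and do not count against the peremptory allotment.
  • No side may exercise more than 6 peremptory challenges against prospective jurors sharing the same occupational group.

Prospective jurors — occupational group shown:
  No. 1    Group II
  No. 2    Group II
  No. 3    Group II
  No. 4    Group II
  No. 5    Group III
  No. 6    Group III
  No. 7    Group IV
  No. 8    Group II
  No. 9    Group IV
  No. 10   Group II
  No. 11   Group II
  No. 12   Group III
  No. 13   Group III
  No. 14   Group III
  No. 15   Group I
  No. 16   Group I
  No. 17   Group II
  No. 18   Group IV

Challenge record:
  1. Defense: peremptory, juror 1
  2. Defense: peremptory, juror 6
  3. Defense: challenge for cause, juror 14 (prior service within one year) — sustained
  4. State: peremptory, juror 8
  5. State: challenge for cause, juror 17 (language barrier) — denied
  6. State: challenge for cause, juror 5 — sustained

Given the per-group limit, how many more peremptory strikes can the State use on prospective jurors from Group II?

5

State peremptories so far: #8 — 1 of 8 used, 7 left overall.
Against Group II: #8 — 1 used; per-group cap 6 leaves 5.
Binding limit: min(7, 5) = 5.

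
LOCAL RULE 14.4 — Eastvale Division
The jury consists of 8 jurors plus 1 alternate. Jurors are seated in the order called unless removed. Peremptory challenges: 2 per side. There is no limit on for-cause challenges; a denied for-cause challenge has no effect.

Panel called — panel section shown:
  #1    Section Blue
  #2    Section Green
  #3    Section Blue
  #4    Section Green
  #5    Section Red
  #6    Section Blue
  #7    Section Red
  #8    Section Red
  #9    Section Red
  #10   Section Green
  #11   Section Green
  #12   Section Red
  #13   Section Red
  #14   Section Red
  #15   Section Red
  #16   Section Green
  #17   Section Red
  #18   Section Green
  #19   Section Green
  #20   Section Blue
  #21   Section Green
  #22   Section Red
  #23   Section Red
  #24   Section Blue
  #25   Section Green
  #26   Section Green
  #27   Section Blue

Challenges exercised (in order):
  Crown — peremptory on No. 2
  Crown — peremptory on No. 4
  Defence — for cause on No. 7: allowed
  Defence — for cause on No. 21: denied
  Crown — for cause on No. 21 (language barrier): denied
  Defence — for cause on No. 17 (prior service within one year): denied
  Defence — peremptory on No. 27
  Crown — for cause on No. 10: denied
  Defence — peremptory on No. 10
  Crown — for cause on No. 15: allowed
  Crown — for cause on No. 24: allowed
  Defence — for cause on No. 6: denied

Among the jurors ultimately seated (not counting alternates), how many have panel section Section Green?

1

Removed: #2, #4, #7, #10, #15, #24, #27.
Seated jurors 1–8: #1, #3, #5, #6, #8, #9, #11, #12 (alternates #13 not counted).
Of those, in Section Green: #11 → 1.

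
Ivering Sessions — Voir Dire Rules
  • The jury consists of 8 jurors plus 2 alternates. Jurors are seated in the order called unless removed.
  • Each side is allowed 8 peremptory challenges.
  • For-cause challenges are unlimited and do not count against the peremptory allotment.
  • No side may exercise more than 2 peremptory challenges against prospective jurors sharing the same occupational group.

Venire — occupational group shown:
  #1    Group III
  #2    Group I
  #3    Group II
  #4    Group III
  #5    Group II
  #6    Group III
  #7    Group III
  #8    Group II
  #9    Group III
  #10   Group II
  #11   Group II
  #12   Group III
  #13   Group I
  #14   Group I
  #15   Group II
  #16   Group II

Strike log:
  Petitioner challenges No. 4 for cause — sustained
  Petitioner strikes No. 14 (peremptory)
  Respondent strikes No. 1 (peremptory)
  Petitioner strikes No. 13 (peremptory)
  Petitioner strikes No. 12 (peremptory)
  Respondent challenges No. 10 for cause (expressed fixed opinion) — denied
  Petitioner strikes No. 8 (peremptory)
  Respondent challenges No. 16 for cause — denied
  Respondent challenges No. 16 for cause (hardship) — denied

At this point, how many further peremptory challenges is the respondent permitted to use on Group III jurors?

Respondent peremptories so far: #1 — 1 of 8 used, 7 left overall.
Against Group III: #1 — 1 used; per-group cap 2 leaves 1.
Binding limit: min(7, 1) = 1.

1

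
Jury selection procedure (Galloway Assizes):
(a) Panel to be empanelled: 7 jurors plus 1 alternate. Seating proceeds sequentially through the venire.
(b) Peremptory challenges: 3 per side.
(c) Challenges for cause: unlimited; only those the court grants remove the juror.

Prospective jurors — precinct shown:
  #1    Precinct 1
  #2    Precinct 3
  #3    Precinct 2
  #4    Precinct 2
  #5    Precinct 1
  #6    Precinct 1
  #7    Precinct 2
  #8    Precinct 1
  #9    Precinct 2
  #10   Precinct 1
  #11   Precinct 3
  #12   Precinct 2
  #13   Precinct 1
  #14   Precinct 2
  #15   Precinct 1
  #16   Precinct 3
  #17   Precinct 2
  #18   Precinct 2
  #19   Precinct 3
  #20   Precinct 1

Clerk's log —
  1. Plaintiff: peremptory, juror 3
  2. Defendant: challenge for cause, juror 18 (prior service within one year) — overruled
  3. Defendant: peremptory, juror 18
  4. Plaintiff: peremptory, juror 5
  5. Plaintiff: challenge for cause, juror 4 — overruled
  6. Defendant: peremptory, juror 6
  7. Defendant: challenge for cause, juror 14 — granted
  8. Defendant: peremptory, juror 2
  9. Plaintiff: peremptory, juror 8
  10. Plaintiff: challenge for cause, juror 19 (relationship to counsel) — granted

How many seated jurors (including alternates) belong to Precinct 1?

Removed: #2, #3, #5, #6, #8, #14, #18, #19.
Seated (8 incl. alternates): #1, #4, #7, #9, #10, #11, #12, #13.
Of those, in Precinct 1: #1, #10, #13 → 3.

3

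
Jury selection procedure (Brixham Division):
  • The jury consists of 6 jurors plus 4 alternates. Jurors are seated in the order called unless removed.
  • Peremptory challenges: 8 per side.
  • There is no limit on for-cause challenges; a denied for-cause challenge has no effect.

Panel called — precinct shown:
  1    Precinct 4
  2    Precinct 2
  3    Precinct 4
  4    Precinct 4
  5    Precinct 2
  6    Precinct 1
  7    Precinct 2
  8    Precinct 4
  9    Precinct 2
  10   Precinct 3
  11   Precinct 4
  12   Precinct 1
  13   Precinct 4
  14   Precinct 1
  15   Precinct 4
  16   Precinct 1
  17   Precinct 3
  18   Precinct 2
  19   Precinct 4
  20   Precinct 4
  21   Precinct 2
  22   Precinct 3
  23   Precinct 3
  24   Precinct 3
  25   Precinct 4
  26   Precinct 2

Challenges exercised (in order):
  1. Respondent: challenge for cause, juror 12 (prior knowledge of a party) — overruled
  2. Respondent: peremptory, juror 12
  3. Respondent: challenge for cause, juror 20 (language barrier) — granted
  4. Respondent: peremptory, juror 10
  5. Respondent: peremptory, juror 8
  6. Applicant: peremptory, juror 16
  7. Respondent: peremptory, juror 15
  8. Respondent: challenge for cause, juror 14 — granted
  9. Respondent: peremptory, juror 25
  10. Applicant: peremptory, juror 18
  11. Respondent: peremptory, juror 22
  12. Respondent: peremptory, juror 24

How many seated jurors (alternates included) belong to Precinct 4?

Removed: #8, #10, #12, #14, #15, #16, #18, #20, #22, #24, #25.
Seated (10 incl. alternates): #1, #2, #3, #4, #5, #6, #7, #9, #11, #13.
Of those, in Precinct 4: #1, #3, #4, #11, #13 → 5.

5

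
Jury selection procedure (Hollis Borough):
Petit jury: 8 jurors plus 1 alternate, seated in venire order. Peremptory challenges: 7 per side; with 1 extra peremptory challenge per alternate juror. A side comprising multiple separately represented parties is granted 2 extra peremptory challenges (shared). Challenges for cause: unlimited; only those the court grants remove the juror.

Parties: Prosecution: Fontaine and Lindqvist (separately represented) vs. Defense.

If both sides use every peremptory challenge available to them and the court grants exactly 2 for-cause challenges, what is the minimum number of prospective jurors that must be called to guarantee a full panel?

29

Seats to fill: 8 + 1 alternates = 9.
Peremptories — Prosecution: 7 + 1×1 + 2 = 10; Defense: 7 + 1×1 = 8; total 18.
For-cause removals: 2.
Minimum venire: 9 + 18 + 2 = 29.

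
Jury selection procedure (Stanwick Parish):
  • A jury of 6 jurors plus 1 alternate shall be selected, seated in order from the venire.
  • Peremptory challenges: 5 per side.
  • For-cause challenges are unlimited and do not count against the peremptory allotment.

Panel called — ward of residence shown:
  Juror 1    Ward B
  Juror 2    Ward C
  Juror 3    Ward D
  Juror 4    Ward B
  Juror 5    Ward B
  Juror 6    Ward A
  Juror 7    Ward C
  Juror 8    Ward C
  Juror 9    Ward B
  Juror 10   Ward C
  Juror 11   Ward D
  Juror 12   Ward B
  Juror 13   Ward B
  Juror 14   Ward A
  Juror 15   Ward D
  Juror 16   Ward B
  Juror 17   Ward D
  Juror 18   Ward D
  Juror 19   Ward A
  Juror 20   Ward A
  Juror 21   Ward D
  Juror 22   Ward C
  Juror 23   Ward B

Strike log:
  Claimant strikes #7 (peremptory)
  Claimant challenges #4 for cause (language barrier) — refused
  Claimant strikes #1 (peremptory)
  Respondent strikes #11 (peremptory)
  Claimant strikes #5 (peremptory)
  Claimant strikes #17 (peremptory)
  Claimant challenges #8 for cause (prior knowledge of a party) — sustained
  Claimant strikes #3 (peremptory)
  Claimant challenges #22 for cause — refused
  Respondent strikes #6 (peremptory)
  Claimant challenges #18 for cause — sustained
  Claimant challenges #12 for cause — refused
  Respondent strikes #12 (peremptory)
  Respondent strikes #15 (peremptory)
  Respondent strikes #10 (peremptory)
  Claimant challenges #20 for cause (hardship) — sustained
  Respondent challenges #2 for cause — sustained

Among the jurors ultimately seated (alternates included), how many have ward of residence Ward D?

Removed: #1, #2, #3, #5, #6, #7, #8, #10, #11, #12, #15, #17, #18, #20.
Seated (7 incl. alternates): #4, #9, #13, #14, #16, #19, #21.
Of those, in Ward D: #21 → 1.

1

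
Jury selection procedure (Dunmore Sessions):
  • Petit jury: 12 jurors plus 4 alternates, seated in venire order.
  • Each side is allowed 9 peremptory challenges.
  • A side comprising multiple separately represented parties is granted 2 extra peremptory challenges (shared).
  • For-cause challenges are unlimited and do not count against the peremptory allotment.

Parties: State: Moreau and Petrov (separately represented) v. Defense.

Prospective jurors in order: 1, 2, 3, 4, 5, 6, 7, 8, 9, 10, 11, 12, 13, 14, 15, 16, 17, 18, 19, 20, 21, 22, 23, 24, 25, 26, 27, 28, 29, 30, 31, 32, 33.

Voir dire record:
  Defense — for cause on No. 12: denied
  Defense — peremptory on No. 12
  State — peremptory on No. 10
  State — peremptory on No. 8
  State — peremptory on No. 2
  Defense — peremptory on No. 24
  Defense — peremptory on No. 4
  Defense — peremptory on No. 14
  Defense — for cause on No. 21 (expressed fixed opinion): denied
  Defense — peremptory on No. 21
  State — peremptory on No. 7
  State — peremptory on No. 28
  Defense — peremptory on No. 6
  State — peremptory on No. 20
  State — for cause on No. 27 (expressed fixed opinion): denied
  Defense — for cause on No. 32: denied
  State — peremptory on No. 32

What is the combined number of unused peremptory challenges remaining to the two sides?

7

State allotment: 9 base + 2 multi-party = 11. Defense allotment: 9.
State peremptories used: #10, #8, #2, #7, #28, #20, #32 — 7 (the for-cause on #27 doesn't count).
Defense peremptories used: #12, #24, #4, #14, #21, #6 — 6 (for-cause on #12, #21, #32 don't count).
Remaining: (11 − 7) + (9 − 6) = 7.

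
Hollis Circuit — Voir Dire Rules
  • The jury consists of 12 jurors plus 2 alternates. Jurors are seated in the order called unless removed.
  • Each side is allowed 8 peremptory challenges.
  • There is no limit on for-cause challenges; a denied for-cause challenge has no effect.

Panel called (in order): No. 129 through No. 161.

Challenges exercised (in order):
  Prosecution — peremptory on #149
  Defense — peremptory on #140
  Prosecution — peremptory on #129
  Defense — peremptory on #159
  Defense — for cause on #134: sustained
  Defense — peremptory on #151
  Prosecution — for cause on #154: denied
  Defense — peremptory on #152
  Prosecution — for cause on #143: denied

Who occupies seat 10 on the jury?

141

Removed: #129, #134, #140, #149, #151, #152, #159. (#143, #154 stay — for-cause denied.)
Seating in order: seats 1–12 → #130, #131, #132, #133, #135, #136, #137, #138, #139, #141, #142, #143; alternates → #144, #145.
So seat 10 is #141.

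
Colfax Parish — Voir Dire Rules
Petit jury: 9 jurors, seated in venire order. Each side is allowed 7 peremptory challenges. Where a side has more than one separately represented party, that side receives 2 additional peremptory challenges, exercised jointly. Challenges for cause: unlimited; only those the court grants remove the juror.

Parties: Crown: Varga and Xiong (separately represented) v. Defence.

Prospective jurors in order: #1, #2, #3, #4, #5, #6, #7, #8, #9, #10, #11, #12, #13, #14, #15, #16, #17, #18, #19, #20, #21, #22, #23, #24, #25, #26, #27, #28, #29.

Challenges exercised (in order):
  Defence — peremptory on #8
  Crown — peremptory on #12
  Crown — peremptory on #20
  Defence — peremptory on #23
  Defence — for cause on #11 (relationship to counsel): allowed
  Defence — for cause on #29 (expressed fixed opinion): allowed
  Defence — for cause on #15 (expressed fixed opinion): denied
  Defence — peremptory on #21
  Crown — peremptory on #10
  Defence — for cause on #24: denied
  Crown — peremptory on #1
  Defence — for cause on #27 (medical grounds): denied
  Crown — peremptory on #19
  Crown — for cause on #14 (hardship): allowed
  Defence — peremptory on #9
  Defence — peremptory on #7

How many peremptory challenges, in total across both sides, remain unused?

Crown allotment: 7 base + 2 multi-party = 9. Defence allotment: 7.
Crown peremptories used: #12, #20, #10, #1, #19 — 5 (the for-cause on #14 doesn't count).
Defence peremptories used: #8, #23, #21, #9, #7 — 5 (for-cause on #11, #29, #15, #24, #27 don't count).
Remaining: (9 − 5) + (7 − 5) = 6.

6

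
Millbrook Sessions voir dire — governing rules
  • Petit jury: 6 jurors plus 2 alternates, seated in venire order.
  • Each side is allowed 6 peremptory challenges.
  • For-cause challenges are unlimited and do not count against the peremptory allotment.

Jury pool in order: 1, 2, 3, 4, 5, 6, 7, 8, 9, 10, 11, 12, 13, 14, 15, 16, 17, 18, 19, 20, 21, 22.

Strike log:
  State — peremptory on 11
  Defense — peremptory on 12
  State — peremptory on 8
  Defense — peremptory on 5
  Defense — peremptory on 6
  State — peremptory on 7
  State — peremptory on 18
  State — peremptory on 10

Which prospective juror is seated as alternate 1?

14

Removed: #5, #6, #7, #8, #10, #11, #12, #18.
Filling seats in venire order through position 7: #1, #2, #3, #4, #9, #13, #14.
So alternate 1 is #14.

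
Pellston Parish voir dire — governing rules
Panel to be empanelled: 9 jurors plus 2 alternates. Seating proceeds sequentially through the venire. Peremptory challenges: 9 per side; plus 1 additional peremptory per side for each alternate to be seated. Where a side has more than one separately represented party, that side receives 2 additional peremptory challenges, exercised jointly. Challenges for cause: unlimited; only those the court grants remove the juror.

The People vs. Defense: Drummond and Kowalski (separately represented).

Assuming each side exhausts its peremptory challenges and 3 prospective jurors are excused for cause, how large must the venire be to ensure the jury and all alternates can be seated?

Seats to fill: 9 + 2 alternates = 11.
Peremptories — The People: 9 + 1×2 = 11; Defense: 9 + 1×2 + 2 = 13; total 24.
For-cause removals: 3.
Minimum venire: 11 + 24 + 3 = 38.

38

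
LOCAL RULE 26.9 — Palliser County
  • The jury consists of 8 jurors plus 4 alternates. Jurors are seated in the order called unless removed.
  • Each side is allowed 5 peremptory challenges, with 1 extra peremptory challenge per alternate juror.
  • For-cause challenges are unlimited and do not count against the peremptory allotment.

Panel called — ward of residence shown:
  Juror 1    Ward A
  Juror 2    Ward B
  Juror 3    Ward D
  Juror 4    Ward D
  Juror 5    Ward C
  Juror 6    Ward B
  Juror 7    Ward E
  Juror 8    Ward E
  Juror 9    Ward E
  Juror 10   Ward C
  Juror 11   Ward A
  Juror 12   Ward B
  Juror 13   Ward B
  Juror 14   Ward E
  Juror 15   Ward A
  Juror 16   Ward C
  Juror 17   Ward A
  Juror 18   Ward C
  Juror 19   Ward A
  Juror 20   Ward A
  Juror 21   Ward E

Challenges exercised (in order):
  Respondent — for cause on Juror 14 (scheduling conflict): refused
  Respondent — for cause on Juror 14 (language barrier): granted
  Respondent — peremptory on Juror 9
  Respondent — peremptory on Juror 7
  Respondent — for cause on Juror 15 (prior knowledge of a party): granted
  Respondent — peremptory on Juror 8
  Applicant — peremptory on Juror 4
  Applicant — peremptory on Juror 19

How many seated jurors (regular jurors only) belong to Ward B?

Removed: #4, #7, #8, #9, #14, #15, #19.
Seated jurors 1–8: #1, #2, #3, #5, #6, #10, #11, #12 (alternates #13, #16, #17, #18 not counted).
Of those, in Ward B: #2, #6, #12 → 3.

3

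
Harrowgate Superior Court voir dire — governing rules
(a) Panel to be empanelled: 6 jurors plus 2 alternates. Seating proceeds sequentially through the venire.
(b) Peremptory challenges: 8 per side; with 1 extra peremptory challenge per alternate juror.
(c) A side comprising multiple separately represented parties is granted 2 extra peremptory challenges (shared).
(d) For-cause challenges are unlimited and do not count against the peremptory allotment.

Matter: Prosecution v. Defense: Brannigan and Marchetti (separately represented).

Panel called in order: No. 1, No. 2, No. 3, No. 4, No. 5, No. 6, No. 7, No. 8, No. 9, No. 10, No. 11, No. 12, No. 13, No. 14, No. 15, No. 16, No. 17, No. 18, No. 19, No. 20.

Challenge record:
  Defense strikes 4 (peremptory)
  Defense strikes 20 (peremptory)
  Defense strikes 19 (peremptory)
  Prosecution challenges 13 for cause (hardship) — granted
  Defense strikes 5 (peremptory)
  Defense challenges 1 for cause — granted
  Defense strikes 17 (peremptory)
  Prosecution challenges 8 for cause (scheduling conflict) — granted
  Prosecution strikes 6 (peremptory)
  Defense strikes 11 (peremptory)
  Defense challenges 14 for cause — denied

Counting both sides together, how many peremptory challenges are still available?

Prosecution allotment: 8 base + 1 × 2 alternates = 10. Defense allotment: 8 base + 1 × 2 alternates + 2 multi-party = 12.
Prosecution peremptories used: #6 — 1 (for-cause on #13, #8 don't count).
Defense peremptories used: #4, #20, #19, #5, #17, #11 — 6 (for-cause on #1, #14 don't count).
Remaining: (10 − 1) + (12 − 6) = 15.

15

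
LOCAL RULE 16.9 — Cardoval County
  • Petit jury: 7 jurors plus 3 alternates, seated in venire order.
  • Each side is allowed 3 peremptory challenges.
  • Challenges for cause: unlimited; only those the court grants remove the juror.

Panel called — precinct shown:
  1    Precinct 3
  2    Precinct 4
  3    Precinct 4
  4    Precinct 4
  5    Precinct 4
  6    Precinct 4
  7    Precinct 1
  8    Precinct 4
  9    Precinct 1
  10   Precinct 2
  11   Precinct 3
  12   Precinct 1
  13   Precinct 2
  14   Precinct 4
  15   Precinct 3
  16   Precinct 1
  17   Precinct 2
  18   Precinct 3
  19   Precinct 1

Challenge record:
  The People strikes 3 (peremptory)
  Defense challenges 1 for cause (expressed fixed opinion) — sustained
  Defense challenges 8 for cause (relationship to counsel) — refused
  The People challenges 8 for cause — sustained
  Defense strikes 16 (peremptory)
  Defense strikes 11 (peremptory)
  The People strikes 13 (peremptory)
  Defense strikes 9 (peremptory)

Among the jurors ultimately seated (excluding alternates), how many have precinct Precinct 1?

2

Removed: #1, #3, #8, #9, #11, #13, #16.
Seated jurors 1–7: #2, #4, #5, #6, #7, #10, #12 (alternates #14, #15, #17 not counted).
Of those, in Precinct 1: #7, #12 → 2.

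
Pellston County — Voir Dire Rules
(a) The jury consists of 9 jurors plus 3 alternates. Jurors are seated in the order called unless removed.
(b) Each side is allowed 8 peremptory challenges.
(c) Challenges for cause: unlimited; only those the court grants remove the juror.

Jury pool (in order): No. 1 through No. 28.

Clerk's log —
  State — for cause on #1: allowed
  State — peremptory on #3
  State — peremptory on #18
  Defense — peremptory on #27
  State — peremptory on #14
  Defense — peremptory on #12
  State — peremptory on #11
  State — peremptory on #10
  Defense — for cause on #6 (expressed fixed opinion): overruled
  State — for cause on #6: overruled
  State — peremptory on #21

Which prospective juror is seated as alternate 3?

Removed: #1, #3, #10, #11, #12, #14, #18, #21, #27. (#6 stays — for-cause denied.)
Seating in order: seats 1–9 → #2, #4, #5, #6, #7, #8, #9, #13, #15; alternates → #16, #17, #19.
So alternate 3 is #19.

19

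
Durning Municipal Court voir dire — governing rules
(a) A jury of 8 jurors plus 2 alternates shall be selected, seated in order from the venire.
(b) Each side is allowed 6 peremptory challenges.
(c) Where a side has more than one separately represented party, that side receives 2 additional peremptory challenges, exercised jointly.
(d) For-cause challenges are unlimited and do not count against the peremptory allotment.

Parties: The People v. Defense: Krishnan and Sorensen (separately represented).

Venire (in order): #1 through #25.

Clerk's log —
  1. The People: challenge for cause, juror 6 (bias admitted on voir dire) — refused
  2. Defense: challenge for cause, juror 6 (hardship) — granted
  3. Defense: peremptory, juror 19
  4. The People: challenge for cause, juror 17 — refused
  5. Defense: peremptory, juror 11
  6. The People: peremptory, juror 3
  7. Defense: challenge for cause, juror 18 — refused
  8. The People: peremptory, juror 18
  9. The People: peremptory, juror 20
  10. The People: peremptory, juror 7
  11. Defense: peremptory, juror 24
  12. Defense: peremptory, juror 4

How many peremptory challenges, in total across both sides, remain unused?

6

The People allotment: 6. Defense allotment: 6 base + 2 multi-party = 8.
The People peremptories used: #3, #18, #20, #7 — 4 (for-cause on #6, #17 don't count).
Defense peremptories used: #19, #11, #24, #4 — 4 (for-cause on #6, #18 don't count).
Remaining: (6 − 4) + (8 − 4) = 6.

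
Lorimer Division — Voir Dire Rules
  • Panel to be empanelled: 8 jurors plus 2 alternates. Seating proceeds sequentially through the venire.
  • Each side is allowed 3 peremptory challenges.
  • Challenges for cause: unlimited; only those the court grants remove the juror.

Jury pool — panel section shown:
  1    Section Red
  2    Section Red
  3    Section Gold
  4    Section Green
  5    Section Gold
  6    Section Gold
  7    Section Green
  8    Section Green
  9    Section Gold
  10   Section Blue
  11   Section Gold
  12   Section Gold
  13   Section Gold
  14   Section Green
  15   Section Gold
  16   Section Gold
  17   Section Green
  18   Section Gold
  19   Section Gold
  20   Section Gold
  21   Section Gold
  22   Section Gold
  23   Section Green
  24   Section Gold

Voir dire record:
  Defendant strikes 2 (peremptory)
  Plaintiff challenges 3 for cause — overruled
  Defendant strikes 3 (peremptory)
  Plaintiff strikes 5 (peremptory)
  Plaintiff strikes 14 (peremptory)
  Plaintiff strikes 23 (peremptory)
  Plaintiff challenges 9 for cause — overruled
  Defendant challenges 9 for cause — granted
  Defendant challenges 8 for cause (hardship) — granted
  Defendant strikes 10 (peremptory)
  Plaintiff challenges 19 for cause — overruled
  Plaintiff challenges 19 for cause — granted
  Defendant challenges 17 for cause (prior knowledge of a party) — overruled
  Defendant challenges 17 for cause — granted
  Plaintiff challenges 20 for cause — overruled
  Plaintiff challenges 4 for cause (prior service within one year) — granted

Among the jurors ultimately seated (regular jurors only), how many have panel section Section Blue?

0

Removed: #2, #3, #4, #5, #8, #9, #10, #14, #17, #19, #23.
Seated jurors 1–8: #1, #6, #7, #11, #12, #13, #15, #16 (alternates #18, #20 not counted).
None of those are in Section Blue → 0.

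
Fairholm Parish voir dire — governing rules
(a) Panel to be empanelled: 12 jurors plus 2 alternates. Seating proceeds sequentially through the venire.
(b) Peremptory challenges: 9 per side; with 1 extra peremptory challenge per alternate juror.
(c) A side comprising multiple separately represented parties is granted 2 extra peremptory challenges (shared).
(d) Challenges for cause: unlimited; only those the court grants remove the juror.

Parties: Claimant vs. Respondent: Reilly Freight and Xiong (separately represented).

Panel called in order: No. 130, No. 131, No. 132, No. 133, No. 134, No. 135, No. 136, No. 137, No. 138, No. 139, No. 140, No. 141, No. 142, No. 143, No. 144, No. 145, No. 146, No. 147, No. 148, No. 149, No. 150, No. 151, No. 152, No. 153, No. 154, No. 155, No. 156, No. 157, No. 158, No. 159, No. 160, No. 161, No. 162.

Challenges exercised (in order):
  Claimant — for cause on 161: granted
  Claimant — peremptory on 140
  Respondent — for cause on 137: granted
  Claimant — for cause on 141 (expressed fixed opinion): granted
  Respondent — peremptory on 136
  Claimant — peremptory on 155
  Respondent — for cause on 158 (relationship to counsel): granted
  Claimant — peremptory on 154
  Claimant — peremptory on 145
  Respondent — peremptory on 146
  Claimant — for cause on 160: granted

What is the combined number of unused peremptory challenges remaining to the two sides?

Claimant allotment: 9 base + 1 × 2 alternates = 11. Respondent allotment: 9 base + 1 × 2 alternates + 2 multi-party = 13.
Claimant peremptories used: #140, #155, #154, #145 — 4 (for-cause on #161, #141, #160 don't count).
Respondent peremptories used: #136, #146 — 2 (for-cause on #137, #158 don't count).
Remaining: (11 − 4) + (13 − 2) = 18.

18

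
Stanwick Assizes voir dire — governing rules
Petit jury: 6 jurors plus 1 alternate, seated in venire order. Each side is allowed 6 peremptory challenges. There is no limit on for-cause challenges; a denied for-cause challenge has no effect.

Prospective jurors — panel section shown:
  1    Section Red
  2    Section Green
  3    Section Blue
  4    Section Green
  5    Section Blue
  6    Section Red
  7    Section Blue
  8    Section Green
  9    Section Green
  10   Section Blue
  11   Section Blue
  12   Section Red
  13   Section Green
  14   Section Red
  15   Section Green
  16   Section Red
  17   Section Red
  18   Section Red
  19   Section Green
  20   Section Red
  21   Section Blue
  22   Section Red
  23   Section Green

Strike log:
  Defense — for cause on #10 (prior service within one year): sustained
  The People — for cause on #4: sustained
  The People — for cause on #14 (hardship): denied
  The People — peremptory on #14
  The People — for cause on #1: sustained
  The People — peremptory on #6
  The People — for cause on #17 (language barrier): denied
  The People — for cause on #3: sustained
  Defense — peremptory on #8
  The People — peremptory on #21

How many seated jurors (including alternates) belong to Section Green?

3

Removed: #1, #3, #4, #6, #8, #10, #14, #21.
Seated (7 incl. alternates): #2, #5, #7, #9, #11, #12, #13.
Of those, in Section Green: #2, #9, #13 → 3.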